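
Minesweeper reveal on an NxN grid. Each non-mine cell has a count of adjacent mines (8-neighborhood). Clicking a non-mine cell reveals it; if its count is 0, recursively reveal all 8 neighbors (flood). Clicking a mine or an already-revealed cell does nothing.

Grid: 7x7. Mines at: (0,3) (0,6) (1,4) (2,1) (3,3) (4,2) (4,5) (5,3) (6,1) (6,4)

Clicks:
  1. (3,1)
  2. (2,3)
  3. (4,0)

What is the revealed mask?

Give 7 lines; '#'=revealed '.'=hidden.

Click 1 (3,1) count=2: revealed 1 new [(3,1)] -> total=1
Click 2 (2,3) count=2: revealed 1 new [(2,3)] -> total=2
Click 3 (4,0) count=0: revealed 5 new [(3,0) (4,0) (4,1) (5,0) (5,1)] -> total=7

Answer: .......
.......
...#...
##.....
##.....
##.....
.......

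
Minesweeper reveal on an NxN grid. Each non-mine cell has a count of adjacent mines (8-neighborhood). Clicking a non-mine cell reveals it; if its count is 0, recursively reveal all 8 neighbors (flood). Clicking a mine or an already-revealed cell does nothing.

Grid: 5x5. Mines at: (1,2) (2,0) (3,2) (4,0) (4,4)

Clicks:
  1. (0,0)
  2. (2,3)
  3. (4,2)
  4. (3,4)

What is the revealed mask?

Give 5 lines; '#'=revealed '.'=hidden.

Answer: ##...
##...
...#.
....#
..#..

Derivation:
Click 1 (0,0) count=0: revealed 4 new [(0,0) (0,1) (1,0) (1,1)] -> total=4
Click 2 (2,3) count=2: revealed 1 new [(2,3)] -> total=5
Click 3 (4,2) count=1: revealed 1 new [(4,2)] -> total=6
Click 4 (3,4) count=1: revealed 1 new [(3,4)] -> total=7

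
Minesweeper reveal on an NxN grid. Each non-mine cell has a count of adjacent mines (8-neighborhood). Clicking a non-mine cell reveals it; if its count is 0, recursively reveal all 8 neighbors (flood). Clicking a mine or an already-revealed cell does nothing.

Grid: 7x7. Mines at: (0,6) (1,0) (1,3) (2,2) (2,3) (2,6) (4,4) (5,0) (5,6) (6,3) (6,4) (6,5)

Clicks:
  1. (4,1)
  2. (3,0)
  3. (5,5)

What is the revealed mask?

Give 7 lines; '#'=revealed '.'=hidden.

Click 1 (4,1) count=1: revealed 1 new [(4,1)] -> total=1
Click 2 (3,0) count=0: revealed 5 new [(2,0) (2,1) (3,0) (3,1) (4,0)] -> total=6
Click 3 (5,5) count=4: revealed 1 new [(5,5)] -> total=7

Answer: .......
.......
##.....
##.....
##.....
.....#.
.......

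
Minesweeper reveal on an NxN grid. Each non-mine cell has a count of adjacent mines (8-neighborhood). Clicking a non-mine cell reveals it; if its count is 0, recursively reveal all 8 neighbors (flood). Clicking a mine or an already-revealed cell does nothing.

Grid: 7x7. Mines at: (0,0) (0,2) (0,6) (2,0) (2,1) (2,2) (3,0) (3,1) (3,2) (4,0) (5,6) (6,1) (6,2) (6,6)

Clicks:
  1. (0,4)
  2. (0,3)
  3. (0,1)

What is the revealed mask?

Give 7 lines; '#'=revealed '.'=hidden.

Answer: .#.###.
...####
...####
...####
...####
...###.
...###.

Derivation:
Click 1 (0,4) count=0: revealed 25 new [(0,3) (0,4) (0,5) (1,3) (1,4) (1,5) (1,6) (2,3) (2,4) (2,5) (2,6) (3,3) (3,4) (3,5) (3,6) (4,3) (4,4) (4,5) (4,6) (5,3) (5,4) (5,5) (6,3) (6,4) (6,5)] -> total=25
Click 2 (0,3) count=1: revealed 0 new [(none)] -> total=25
Click 3 (0,1) count=2: revealed 1 new [(0,1)] -> total=26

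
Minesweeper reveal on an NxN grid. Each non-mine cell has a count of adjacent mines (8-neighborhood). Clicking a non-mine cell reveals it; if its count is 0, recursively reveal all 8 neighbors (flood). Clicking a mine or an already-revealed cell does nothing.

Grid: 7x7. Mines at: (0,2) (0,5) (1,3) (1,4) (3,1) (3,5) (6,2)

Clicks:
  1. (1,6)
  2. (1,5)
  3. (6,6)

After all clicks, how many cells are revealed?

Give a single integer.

Click 1 (1,6) count=1: revealed 1 new [(1,6)] -> total=1
Click 2 (1,5) count=2: revealed 1 new [(1,5)] -> total=2
Click 3 (6,6) count=0: revealed 20 new [(2,2) (2,3) (2,4) (3,2) (3,3) (3,4) (4,2) (4,3) (4,4) (4,5) (4,6) (5,2) (5,3) (5,4) (5,5) (5,6) (6,3) (6,4) (6,5) (6,6)] -> total=22

Answer: 22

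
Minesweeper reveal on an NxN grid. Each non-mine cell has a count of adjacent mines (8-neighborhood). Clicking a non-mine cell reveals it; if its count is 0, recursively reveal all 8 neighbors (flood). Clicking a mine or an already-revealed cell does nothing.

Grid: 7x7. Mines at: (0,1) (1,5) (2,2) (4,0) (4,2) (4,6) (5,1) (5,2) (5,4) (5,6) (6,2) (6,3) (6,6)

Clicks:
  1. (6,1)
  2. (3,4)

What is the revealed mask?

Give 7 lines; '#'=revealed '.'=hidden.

Click 1 (6,1) count=3: revealed 1 new [(6,1)] -> total=1
Click 2 (3,4) count=0: revealed 9 new [(2,3) (2,4) (2,5) (3,3) (3,4) (3,5) (4,3) (4,4) (4,5)] -> total=10

Answer: .......
.......
...###.
...###.
...###.
.......
.#.....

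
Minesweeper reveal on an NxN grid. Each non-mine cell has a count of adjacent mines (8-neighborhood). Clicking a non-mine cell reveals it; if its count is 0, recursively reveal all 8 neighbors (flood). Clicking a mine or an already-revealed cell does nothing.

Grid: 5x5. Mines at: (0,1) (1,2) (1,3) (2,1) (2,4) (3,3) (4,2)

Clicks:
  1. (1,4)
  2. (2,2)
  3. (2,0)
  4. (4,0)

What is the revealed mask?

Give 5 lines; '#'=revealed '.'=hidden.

Answer: .....
....#
#.#..
##...
##...

Derivation:
Click 1 (1,4) count=2: revealed 1 new [(1,4)] -> total=1
Click 2 (2,2) count=4: revealed 1 new [(2,2)] -> total=2
Click 3 (2,0) count=1: revealed 1 new [(2,0)] -> total=3
Click 4 (4,0) count=0: revealed 4 new [(3,0) (3,1) (4,0) (4,1)] -> total=7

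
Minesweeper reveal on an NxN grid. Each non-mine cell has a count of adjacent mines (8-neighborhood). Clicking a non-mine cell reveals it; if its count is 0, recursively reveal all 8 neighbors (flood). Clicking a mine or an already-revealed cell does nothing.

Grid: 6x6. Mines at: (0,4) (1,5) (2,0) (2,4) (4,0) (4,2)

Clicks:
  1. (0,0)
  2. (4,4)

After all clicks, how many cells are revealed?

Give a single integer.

Answer: 22

Derivation:
Click 1 (0,0) count=0: revealed 14 new [(0,0) (0,1) (0,2) (0,3) (1,0) (1,1) (1,2) (1,3) (2,1) (2,2) (2,3) (3,1) (3,2) (3,3)] -> total=14
Click 2 (4,4) count=0: revealed 8 new [(3,4) (3,5) (4,3) (4,4) (4,5) (5,3) (5,4) (5,5)] -> total=22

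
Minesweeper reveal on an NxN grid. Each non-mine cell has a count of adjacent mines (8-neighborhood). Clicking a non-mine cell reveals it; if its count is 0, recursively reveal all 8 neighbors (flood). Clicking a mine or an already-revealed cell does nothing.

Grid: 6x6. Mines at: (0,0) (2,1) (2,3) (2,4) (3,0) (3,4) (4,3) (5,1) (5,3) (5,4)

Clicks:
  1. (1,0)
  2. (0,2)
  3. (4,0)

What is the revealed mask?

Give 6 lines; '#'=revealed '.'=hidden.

Click 1 (1,0) count=2: revealed 1 new [(1,0)] -> total=1
Click 2 (0,2) count=0: revealed 10 new [(0,1) (0,2) (0,3) (0,4) (0,5) (1,1) (1,2) (1,3) (1,4) (1,5)] -> total=11
Click 3 (4,0) count=2: revealed 1 new [(4,0)] -> total=12

Answer: .#####
######
......
......
#.....
......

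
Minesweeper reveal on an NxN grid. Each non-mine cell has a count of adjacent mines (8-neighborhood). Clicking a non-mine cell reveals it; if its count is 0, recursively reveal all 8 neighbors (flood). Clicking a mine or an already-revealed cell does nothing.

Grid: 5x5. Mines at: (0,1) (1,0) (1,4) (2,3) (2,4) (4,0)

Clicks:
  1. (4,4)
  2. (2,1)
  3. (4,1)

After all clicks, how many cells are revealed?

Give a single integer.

Answer: 9

Derivation:
Click 1 (4,4) count=0: revealed 8 new [(3,1) (3,2) (3,3) (3,4) (4,1) (4,2) (4,3) (4,4)] -> total=8
Click 2 (2,1) count=1: revealed 1 new [(2,1)] -> total=9
Click 3 (4,1) count=1: revealed 0 new [(none)] -> total=9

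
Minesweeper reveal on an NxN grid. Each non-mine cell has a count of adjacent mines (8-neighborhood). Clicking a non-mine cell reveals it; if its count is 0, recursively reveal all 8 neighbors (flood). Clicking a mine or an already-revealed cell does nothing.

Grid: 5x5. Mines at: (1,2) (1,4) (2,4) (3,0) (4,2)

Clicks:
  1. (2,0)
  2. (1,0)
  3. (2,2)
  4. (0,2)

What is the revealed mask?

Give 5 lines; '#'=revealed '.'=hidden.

Answer: ###..
##...
###..
.....
.....

Derivation:
Click 1 (2,0) count=1: revealed 1 new [(2,0)] -> total=1
Click 2 (1,0) count=0: revealed 5 new [(0,0) (0,1) (1,0) (1,1) (2,1)] -> total=6
Click 3 (2,2) count=1: revealed 1 new [(2,2)] -> total=7
Click 4 (0,2) count=1: revealed 1 new [(0,2)] -> total=8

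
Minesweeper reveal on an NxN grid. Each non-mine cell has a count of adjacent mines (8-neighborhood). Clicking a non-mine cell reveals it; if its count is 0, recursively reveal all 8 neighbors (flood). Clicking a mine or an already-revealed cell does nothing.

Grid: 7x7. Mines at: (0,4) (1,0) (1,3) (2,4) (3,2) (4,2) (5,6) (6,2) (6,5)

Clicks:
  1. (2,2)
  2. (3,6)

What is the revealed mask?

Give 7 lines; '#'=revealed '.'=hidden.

Click 1 (2,2) count=2: revealed 1 new [(2,2)] -> total=1
Click 2 (3,6) count=0: revealed 10 new [(0,5) (0,6) (1,5) (1,6) (2,5) (2,6) (3,5) (3,6) (4,5) (4,6)] -> total=11

Answer: .....##
.....##
..#..##
.....##
.....##
.......
.......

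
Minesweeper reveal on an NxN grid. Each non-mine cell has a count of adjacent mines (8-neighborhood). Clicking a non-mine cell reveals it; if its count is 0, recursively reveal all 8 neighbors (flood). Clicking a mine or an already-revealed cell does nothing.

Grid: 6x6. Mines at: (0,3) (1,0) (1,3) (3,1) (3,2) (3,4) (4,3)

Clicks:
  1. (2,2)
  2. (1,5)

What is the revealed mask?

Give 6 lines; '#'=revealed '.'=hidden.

Click 1 (2,2) count=3: revealed 1 new [(2,2)] -> total=1
Click 2 (1,5) count=0: revealed 6 new [(0,4) (0,5) (1,4) (1,5) (2,4) (2,5)] -> total=7

Answer: ....##
....##
..#.##
......
......
......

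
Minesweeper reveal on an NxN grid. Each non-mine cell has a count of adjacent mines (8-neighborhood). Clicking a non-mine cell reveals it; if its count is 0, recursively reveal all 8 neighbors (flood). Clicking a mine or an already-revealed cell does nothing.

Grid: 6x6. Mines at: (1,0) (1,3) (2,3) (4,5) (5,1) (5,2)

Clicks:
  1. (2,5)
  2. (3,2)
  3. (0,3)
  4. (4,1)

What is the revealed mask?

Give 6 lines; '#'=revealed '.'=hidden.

Answer: ...###
....##
....##
..#.##
.#....
......

Derivation:
Click 1 (2,5) count=0: revealed 8 new [(0,4) (0,5) (1,4) (1,5) (2,4) (2,5) (3,4) (3,5)] -> total=8
Click 2 (3,2) count=1: revealed 1 new [(3,2)] -> total=9
Click 3 (0,3) count=1: revealed 1 new [(0,3)] -> total=10
Click 4 (4,1) count=2: revealed 1 new [(4,1)] -> total=11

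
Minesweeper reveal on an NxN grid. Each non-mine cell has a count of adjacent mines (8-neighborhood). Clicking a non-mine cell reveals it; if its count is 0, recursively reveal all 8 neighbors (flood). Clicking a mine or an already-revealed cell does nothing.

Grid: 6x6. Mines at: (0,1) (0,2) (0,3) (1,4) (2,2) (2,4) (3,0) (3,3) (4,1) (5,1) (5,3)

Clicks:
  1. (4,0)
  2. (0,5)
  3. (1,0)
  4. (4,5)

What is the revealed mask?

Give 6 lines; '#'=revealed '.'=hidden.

Answer: .....#
#.....
......
....##
#...##
....##

Derivation:
Click 1 (4,0) count=3: revealed 1 new [(4,0)] -> total=1
Click 2 (0,5) count=1: revealed 1 new [(0,5)] -> total=2
Click 3 (1,0) count=1: revealed 1 new [(1,0)] -> total=3
Click 4 (4,5) count=0: revealed 6 new [(3,4) (3,5) (4,4) (4,5) (5,4) (5,5)] -> total=9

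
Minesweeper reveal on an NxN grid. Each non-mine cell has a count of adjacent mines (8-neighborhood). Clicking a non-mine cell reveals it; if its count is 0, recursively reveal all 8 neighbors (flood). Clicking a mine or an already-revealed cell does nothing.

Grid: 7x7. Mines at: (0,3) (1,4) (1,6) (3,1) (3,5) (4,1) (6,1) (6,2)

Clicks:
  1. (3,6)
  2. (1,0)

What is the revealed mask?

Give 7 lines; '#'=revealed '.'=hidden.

Click 1 (3,6) count=1: revealed 1 new [(3,6)] -> total=1
Click 2 (1,0) count=0: revealed 9 new [(0,0) (0,1) (0,2) (1,0) (1,1) (1,2) (2,0) (2,1) (2,2)] -> total=10

Answer: ###....
###....
###....
......#
.......
.......
.......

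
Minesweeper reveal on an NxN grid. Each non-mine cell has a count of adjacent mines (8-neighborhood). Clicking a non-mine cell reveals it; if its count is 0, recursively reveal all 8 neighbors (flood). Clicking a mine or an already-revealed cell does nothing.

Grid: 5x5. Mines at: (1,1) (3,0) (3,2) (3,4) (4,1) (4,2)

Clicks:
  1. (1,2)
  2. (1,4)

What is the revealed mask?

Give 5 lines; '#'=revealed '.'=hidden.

Click 1 (1,2) count=1: revealed 1 new [(1,2)] -> total=1
Click 2 (1,4) count=0: revealed 8 new [(0,2) (0,3) (0,4) (1,3) (1,4) (2,2) (2,3) (2,4)] -> total=9

Answer: ..###
..###
..###
.....
.....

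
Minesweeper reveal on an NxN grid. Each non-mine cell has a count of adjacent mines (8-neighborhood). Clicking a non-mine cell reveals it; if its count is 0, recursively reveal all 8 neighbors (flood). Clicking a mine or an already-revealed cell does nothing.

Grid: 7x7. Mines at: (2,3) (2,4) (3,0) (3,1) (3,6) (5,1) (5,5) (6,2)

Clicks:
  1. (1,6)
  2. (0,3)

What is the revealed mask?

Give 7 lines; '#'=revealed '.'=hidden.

Answer: #######
#######
###..##
.......
.......
.......
.......

Derivation:
Click 1 (1,6) count=0: revealed 19 new [(0,0) (0,1) (0,2) (0,3) (0,4) (0,5) (0,6) (1,0) (1,1) (1,2) (1,3) (1,4) (1,5) (1,6) (2,0) (2,1) (2,2) (2,5) (2,6)] -> total=19
Click 2 (0,3) count=0: revealed 0 new [(none)] -> total=19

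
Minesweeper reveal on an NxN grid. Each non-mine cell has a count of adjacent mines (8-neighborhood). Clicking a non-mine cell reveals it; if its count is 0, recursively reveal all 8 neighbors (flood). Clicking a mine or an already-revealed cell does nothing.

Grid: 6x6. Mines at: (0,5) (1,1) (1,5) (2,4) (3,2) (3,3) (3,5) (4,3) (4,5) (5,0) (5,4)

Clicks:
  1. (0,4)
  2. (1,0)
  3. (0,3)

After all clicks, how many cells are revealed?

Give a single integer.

Answer: 7

Derivation:
Click 1 (0,4) count=2: revealed 1 new [(0,4)] -> total=1
Click 2 (1,0) count=1: revealed 1 new [(1,0)] -> total=2
Click 3 (0,3) count=0: revealed 5 new [(0,2) (0,3) (1,2) (1,3) (1,4)] -> total=7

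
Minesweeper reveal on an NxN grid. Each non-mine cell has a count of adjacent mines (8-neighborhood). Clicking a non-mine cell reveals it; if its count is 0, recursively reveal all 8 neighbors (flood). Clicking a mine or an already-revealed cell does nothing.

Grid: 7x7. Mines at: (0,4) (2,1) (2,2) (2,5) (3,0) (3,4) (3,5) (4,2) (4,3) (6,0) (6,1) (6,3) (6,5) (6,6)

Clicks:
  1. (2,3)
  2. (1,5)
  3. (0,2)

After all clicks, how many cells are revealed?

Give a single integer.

Click 1 (2,3) count=2: revealed 1 new [(2,3)] -> total=1
Click 2 (1,5) count=2: revealed 1 new [(1,5)] -> total=2
Click 3 (0,2) count=0: revealed 8 new [(0,0) (0,1) (0,2) (0,3) (1,0) (1,1) (1,2) (1,3)] -> total=10

Answer: 10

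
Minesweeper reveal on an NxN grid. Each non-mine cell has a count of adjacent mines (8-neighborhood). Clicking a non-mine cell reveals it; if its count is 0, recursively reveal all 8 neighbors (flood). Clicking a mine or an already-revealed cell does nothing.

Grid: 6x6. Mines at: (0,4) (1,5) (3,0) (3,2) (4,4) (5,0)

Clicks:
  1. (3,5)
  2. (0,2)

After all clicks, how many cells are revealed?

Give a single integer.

Answer: 13

Derivation:
Click 1 (3,5) count=1: revealed 1 new [(3,5)] -> total=1
Click 2 (0,2) count=0: revealed 12 new [(0,0) (0,1) (0,2) (0,3) (1,0) (1,1) (1,2) (1,3) (2,0) (2,1) (2,2) (2,3)] -> total=13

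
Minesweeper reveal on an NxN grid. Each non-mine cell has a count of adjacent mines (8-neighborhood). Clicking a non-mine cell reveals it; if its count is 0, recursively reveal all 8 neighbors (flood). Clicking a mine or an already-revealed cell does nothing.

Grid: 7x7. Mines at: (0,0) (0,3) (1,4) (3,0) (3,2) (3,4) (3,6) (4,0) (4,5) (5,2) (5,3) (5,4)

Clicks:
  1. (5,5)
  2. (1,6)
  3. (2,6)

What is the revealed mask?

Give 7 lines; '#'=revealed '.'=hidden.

Click 1 (5,5) count=2: revealed 1 new [(5,5)] -> total=1
Click 2 (1,6) count=0: revealed 6 new [(0,5) (0,6) (1,5) (1,6) (2,5) (2,6)] -> total=7
Click 3 (2,6) count=1: revealed 0 new [(none)] -> total=7

Answer: .....##
.....##
.....##
.......
.......
.....#.
.......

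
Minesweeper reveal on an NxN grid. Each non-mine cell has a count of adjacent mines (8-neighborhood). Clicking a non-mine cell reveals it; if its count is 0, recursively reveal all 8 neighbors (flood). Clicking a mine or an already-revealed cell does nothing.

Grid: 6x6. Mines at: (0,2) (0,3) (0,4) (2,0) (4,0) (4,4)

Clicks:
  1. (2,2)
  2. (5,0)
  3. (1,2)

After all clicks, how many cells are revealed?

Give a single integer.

Click 1 (2,2) count=0: revealed 21 new [(1,1) (1,2) (1,3) (1,4) (1,5) (2,1) (2,2) (2,3) (2,4) (2,5) (3,1) (3,2) (3,3) (3,4) (3,5) (4,1) (4,2) (4,3) (5,1) (5,2) (5,3)] -> total=21
Click 2 (5,0) count=1: revealed 1 new [(5,0)] -> total=22
Click 3 (1,2) count=2: revealed 0 new [(none)] -> total=22

Answer: 22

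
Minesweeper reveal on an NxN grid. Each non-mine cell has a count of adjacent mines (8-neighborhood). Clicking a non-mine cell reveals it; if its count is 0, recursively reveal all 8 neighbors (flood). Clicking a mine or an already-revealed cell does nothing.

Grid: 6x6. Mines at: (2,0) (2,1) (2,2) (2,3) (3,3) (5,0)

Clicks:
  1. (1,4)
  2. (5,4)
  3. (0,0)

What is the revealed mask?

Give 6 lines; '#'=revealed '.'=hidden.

Click 1 (1,4) count=1: revealed 1 new [(1,4)] -> total=1
Click 2 (5,4) count=0: revealed 25 new [(0,0) (0,1) (0,2) (0,3) (0,4) (0,5) (1,0) (1,1) (1,2) (1,3) (1,5) (2,4) (2,5) (3,4) (3,5) (4,1) (4,2) (4,3) (4,4) (4,5) (5,1) (5,2) (5,3) (5,4) (5,5)] -> total=26
Click 3 (0,0) count=0: revealed 0 new [(none)] -> total=26

Answer: ######
######
....##
....##
.#####
.#####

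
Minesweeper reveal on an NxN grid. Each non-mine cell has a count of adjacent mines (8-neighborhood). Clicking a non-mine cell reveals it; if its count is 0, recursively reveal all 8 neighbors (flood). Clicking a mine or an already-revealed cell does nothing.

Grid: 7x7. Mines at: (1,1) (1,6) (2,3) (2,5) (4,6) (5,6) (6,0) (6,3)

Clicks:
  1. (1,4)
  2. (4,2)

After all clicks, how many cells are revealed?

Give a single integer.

Click 1 (1,4) count=2: revealed 1 new [(1,4)] -> total=1
Click 2 (4,2) count=0: revealed 21 new [(2,0) (2,1) (2,2) (3,0) (3,1) (3,2) (3,3) (3,4) (3,5) (4,0) (4,1) (4,2) (4,3) (4,4) (4,5) (5,0) (5,1) (5,2) (5,3) (5,4) (5,5)] -> total=22

Answer: 22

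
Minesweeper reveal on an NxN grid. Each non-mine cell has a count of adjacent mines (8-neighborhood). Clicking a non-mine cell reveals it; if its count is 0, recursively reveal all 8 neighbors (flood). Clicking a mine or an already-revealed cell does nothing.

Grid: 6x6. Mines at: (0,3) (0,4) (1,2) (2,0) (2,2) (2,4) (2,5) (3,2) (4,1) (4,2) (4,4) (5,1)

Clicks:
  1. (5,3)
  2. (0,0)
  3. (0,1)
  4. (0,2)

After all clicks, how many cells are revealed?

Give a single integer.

Answer: 6

Derivation:
Click 1 (5,3) count=2: revealed 1 new [(5,3)] -> total=1
Click 2 (0,0) count=0: revealed 4 new [(0,0) (0,1) (1,0) (1,1)] -> total=5
Click 3 (0,1) count=1: revealed 0 new [(none)] -> total=5
Click 4 (0,2) count=2: revealed 1 new [(0,2)] -> total=6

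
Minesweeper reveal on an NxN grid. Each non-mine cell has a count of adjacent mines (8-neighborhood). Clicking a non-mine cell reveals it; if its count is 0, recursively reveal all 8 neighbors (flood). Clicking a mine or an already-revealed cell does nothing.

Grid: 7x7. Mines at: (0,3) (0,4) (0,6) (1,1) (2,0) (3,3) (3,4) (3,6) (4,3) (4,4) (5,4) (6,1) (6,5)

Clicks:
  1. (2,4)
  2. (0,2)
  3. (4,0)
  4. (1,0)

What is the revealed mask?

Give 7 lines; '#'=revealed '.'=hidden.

Answer: ..#....
#......
....#..
###....
###....
###....
.......

Derivation:
Click 1 (2,4) count=2: revealed 1 new [(2,4)] -> total=1
Click 2 (0,2) count=2: revealed 1 new [(0,2)] -> total=2
Click 3 (4,0) count=0: revealed 9 new [(3,0) (3,1) (3,2) (4,0) (4,1) (4,2) (5,0) (5,1) (5,2)] -> total=11
Click 4 (1,0) count=2: revealed 1 new [(1,0)] -> total=12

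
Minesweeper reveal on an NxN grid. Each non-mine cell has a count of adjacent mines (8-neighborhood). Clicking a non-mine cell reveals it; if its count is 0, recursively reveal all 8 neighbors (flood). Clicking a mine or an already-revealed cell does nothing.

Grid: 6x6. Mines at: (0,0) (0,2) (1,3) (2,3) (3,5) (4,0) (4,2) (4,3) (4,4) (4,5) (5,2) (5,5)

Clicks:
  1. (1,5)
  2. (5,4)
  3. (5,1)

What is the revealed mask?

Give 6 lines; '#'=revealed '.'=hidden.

Answer: ....##
....##
....##
......
......
.#..#.

Derivation:
Click 1 (1,5) count=0: revealed 6 new [(0,4) (0,5) (1,4) (1,5) (2,4) (2,5)] -> total=6
Click 2 (5,4) count=4: revealed 1 new [(5,4)] -> total=7
Click 3 (5,1) count=3: revealed 1 new [(5,1)] -> total=8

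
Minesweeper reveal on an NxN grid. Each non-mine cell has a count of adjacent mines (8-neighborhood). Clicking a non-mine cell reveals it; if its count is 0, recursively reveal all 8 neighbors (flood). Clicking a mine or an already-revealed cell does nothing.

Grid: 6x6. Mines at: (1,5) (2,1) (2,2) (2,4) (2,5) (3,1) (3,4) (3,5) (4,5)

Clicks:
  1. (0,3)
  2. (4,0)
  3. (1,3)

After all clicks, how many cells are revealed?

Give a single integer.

Click 1 (0,3) count=0: revealed 10 new [(0,0) (0,1) (0,2) (0,3) (0,4) (1,0) (1,1) (1,2) (1,3) (1,4)] -> total=10
Click 2 (4,0) count=1: revealed 1 new [(4,0)] -> total=11
Click 3 (1,3) count=2: revealed 0 new [(none)] -> total=11

Answer: 11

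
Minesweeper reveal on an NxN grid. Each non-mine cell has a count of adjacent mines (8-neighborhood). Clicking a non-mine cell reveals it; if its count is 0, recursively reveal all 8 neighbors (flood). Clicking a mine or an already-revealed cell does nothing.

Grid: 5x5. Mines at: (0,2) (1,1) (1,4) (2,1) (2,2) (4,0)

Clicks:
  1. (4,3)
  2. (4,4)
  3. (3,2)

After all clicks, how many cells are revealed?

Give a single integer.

Click 1 (4,3) count=0: revealed 10 new [(2,3) (2,4) (3,1) (3,2) (3,3) (3,4) (4,1) (4,2) (4,3) (4,4)] -> total=10
Click 2 (4,4) count=0: revealed 0 new [(none)] -> total=10
Click 3 (3,2) count=2: revealed 0 new [(none)] -> total=10

Answer: 10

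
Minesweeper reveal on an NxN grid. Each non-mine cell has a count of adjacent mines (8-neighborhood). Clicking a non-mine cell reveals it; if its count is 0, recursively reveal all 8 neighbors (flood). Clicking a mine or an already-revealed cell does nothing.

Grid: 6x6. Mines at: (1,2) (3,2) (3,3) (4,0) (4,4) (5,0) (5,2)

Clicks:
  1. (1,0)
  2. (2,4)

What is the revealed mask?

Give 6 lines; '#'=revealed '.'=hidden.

Answer: ##....
##....
##..#.
##....
......
......

Derivation:
Click 1 (1,0) count=0: revealed 8 new [(0,0) (0,1) (1,0) (1,1) (2,0) (2,1) (3,0) (3,1)] -> total=8
Click 2 (2,4) count=1: revealed 1 new [(2,4)] -> total=9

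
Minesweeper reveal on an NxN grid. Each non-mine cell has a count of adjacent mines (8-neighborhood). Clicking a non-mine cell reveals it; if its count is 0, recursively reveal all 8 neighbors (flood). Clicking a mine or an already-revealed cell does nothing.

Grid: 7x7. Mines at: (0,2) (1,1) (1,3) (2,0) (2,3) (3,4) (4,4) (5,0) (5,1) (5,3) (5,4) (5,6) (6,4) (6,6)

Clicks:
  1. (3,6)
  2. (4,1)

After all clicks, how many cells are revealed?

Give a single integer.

Answer: 14

Derivation:
Click 1 (3,6) count=0: revealed 13 new [(0,4) (0,5) (0,6) (1,4) (1,5) (1,6) (2,4) (2,5) (2,6) (3,5) (3,6) (4,5) (4,6)] -> total=13
Click 2 (4,1) count=2: revealed 1 new [(4,1)] -> total=14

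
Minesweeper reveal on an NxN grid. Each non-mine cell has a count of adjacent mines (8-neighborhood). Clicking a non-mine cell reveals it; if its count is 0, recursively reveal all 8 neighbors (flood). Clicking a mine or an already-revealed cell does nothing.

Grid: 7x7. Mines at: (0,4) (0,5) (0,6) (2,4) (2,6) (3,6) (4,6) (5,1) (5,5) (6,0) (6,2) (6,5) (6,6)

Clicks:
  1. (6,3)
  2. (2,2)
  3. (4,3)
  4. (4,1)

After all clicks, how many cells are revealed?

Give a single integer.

Answer: 26

Derivation:
Click 1 (6,3) count=1: revealed 1 new [(6,3)] -> total=1
Click 2 (2,2) count=0: revealed 25 new [(0,0) (0,1) (0,2) (0,3) (1,0) (1,1) (1,2) (1,3) (2,0) (2,1) (2,2) (2,3) (3,0) (3,1) (3,2) (3,3) (3,4) (4,0) (4,1) (4,2) (4,3) (4,4) (5,2) (5,3) (5,4)] -> total=26
Click 3 (4,3) count=0: revealed 0 new [(none)] -> total=26
Click 4 (4,1) count=1: revealed 0 new [(none)] -> total=26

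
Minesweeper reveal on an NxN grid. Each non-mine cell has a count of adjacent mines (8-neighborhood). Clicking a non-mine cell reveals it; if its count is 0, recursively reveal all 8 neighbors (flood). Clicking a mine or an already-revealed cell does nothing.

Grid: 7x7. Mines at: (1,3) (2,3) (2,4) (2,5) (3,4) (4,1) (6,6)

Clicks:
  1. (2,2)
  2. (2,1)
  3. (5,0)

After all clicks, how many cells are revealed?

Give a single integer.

Click 1 (2,2) count=2: revealed 1 new [(2,2)] -> total=1
Click 2 (2,1) count=0: revealed 11 new [(0,0) (0,1) (0,2) (1,0) (1,1) (1,2) (2,0) (2,1) (3,0) (3,1) (3,2)] -> total=12
Click 3 (5,0) count=1: revealed 1 new [(5,0)] -> total=13

Answer: 13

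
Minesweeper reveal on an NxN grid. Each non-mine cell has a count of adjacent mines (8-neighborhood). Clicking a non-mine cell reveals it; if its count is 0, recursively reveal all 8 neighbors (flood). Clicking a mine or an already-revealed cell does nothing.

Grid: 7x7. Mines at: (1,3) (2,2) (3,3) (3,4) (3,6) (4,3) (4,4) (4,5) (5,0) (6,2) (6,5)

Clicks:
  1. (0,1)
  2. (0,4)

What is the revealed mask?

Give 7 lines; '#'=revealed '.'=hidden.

Click 1 (0,1) count=0: revealed 12 new [(0,0) (0,1) (0,2) (1,0) (1,1) (1,2) (2,0) (2,1) (3,0) (3,1) (4,0) (4,1)] -> total=12
Click 2 (0,4) count=1: revealed 1 new [(0,4)] -> total=13

Answer: ###.#..
###....
##.....
##.....
##.....
.......
.......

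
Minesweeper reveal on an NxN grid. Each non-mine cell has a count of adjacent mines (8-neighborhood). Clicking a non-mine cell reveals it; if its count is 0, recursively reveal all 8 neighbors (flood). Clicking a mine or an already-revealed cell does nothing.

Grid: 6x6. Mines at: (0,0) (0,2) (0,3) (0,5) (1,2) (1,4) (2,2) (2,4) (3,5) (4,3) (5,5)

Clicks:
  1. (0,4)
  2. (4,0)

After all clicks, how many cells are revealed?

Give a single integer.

Answer: 14

Derivation:
Click 1 (0,4) count=3: revealed 1 new [(0,4)] -> total=1
Click 2 (4,0) count=0: revealed 13 new [(1,0) (1,1) (2,0) (2,1) (3,0) (3,1) (3,2) (4,0) (4,1) (4,2) (5,0) (5,1) (5,2)] -> total=14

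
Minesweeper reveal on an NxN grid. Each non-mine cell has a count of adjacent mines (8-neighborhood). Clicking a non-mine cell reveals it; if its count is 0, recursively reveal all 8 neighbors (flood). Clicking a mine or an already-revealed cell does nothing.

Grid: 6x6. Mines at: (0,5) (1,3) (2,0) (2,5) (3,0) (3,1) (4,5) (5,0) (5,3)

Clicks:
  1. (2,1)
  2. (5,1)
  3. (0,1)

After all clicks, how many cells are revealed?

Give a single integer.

Answer: 8

Derivation:
Click 1 (2,1) count=3: revealed 1 new [(2,1)] -> total=1
Click 2 (5,1) count=1: revealed 1 new [(5,1)] -> total=2
Click 3 (0,1) count=0: revealed 6 new [(0,0) (0,1) (0,2) (1,0) (1,1) (1,2)] -> total=8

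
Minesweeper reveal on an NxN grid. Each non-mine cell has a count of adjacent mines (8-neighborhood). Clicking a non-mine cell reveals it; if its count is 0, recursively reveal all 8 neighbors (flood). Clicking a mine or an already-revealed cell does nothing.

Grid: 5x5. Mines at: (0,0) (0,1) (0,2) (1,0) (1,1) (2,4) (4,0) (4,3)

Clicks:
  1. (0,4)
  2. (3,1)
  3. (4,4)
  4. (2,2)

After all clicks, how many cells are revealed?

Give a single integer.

Click 1 (0,4) count=0: revealed 4 new [(0,3) (0,4) (1,3) (1,4)] -> total=4
Click 2 (3,1) count=1: revealed 1 new [(3,1)] -> total=5
Click 3 (4,4) count=1: revealed 1 new [(4,4)] -> total=6
Click 4 (2,2) count=1: revealed 1 new [(2,2)] -> total=7

Answer: 7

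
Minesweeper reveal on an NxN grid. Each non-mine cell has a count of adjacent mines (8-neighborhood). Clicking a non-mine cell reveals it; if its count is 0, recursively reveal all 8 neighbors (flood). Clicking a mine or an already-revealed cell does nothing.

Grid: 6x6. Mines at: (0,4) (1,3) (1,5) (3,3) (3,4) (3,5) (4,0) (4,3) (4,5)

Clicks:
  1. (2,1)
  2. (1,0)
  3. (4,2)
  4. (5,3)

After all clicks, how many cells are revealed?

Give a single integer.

Click 1 (2,1) count=0: revealed 12 new [(0,0) (0,1) (0,2) (1,0) (1,1) (1,2) (2,0) (2,1) (2,2) (3,0) (3,1) (3,2)] -> total=12
Click 2 (1,0) count=0: revealed 0 new [(none)] -> total=12
Click 3 (4,2) count=2: revealed 1 new [(4,2)] -> total=13
Click 4 (5,3) count=1: revealed 1 new [(5,3)] -> total=14

Answer: 14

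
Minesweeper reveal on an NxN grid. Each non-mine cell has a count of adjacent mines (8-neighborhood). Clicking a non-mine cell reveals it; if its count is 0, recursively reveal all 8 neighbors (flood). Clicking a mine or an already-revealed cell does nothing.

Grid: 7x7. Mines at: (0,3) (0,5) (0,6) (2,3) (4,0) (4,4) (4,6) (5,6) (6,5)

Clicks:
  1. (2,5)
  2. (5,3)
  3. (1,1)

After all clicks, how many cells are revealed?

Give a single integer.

Answer: 22

Derivation:
Click 1 (2,5) count=0: revealed 9 new [(1,4) (1,5) (1,6) (2,4) (2,5) (2,6) (3,4) (3,5) (3,6)] -> total=9
Click 2 (5,3) count=1: revealed 1 new [(5,3)] -> total=10
Click 3 (1,1) count=0: revealed 12 new [(0,0) (0,1) (0,2) (1,0) (1,1) (1,2) (2,0) (2,1) (2,2) (3,0) (3,1) (3,2)] -> total=22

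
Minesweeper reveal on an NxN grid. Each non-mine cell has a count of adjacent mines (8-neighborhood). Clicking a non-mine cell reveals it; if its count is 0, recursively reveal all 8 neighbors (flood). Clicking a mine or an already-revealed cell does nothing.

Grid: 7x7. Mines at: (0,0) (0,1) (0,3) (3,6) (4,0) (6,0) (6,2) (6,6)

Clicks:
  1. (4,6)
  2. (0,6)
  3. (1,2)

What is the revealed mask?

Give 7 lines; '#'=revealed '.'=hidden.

Answer: ....###
#######
#######
######.
.######
.#####.
...###.

Derivation:
Click 1 (4,6) count=1: revealed 1 new [(4,6)] -> total=1
Click 2 (0,6) count=0: revealed 36 new [(0,4) (0,5) (0,6) (1,0) (1,1) (1,2) (1,3) (1,4) (1,5) (1,6) (2,0) (2,1) (2,2) (2,3) (2,4) (2,5) (2,6) (3,0) (3,1) (3,2) (3,3) (3,4) (3,5) (4,1) (4,2) (4,3) (4,4) (4,5) (5,1) (5,2) (5,3) (5,4) (5,5) (6,3) (6,4) (6,5)] -> total=37
Click 3 (1,2) count=2: revealed 0 new [(none)] -> total=37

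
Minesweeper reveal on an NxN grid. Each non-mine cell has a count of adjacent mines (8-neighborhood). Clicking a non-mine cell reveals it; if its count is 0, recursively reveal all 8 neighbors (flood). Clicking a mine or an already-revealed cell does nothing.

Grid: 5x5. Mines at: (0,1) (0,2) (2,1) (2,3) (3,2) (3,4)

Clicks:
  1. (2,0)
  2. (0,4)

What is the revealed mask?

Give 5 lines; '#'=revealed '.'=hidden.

Answer: ...##
...##
#....
.....
.....

Derivation:
Click 1 (2,0) count=1: revealed 1 new [(2,0)] -> total=1
Click 2 (0,4) count=0: revealed 4 new [(0,3) (0,4) (1,3) (1,4)] -> total=5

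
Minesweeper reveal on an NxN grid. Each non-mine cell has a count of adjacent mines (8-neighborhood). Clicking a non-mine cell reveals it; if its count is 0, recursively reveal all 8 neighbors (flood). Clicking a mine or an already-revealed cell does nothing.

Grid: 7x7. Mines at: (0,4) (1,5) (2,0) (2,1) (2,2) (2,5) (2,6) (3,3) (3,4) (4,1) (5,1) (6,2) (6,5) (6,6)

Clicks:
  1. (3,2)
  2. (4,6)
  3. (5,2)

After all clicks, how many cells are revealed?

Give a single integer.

Click 1 (3,2) count=4: revealed 1 new [(3,2)] -> total=1
Click 2 (4,6) count=0: revealed 6 new [(3,5) (3,6) (4,5) (4,6) (5,5) (5,6)] -> total=7
Click 3 (5,2) count=3: revealed 1 new [(5,2)] -> total=8

Answer: 8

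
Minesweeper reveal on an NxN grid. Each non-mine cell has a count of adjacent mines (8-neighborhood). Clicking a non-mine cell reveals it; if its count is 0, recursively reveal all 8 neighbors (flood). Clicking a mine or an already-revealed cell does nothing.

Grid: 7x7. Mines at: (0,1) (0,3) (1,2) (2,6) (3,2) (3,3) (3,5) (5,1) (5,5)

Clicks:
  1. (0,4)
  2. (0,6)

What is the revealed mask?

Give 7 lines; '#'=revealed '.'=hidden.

Answer: ....###
....###
.......
.......
.......
.......
.......

Derivation:
Click 1 (0,4) count=1: revealed 1 new [(0,4)] -> total=1
Click 2 (0,6) count=0: revealed 5 new [(0,5) (0,6) (1,4) (1,5) (1,6)] -> total=6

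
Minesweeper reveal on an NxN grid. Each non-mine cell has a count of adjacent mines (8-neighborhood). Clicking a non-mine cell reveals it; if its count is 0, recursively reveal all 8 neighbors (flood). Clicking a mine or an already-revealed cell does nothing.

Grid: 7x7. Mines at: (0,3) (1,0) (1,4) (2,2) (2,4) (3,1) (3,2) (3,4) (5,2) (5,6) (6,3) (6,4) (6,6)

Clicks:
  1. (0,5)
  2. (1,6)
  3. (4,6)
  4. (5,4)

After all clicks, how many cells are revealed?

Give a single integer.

Click 1 (0,5) count=1: revealed 1 new [(0,5)] -> total=1
Click 2 (1,6) count=0: revealed 9 new [(0,6) (1,5) (1,6) (2,5) (2,6) (3,5) (3,6) (4,5) (4,6)] -> total=10
Click 3 (4,6) count=1: revealed 0 new [(none)] -> total=10
Click 4 (5,4) count=2: revealed 1 new [(5,4)] -> total=11

Answer: 11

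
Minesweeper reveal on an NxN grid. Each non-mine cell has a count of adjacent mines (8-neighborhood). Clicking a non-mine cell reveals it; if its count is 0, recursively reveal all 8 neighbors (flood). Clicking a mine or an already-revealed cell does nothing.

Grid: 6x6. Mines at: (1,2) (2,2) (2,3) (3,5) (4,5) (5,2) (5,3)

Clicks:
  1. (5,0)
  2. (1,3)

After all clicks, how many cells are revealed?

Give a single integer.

Answer: 13

Derivation:
Click 1 (5,0) count=0: revealed 12 new [(0,0) (0,1) (1,0) (1,1) (2,0) (2,1) (3,0) (3,1) (4,0) (4,1) (5,0) (5,1)] -> total=12
Click 2 (1,3) count=3: revealed 1 new [(1,3)] -> total=13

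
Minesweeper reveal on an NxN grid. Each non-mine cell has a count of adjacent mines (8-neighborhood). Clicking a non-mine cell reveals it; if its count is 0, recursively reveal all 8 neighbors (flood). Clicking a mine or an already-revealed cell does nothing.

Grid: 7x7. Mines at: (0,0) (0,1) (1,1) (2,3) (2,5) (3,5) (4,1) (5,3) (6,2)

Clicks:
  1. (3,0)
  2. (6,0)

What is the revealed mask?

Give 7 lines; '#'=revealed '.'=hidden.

Answer: .......
.......
.......
#......
.......
##.....
##.....

Derivation:
Click 1 (3,0) count=1: revealed 1 new [(3,0)] -> total=1
Click 2 (6,0) count=0: revealed 4 new [(5,0) (5,1) (6,0) (6,1)] -> total=5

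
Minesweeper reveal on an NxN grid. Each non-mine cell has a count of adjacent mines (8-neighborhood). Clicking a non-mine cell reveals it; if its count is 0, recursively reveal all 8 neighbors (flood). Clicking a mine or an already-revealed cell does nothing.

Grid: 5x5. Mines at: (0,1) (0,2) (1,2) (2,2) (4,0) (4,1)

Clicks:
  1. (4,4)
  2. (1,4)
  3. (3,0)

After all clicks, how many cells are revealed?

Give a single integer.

Click 1 (4,4) count=0: revealed 12 new [(0,3) (0,4) (1,3) (1,4) (2,3) (2,4) (3,2) (3,3) (3,4) (4,2) (4,3) (4,4)] -> total=12
Click 2 (1,4) count=0: revealed 0 new [(none)] -> total=12
Click 3 (3,0) count=2: revealed 1 new [(3,0)] -> total=13

Answer: 13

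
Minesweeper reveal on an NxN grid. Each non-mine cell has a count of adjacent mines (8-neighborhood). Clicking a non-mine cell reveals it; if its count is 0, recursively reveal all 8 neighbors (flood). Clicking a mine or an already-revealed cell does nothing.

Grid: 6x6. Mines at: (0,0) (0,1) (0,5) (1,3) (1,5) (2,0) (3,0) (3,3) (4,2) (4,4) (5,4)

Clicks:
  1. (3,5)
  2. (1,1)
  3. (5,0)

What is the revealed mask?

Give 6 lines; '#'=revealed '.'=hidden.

Answer: ......
.#....
......
.....#
##....
##....

Derivation:
Click 1 (3,5) count=1: revealed 1 new [(3,5)] -> total=1
Click 2 (1,1) count=3: revealed 1 new [(1,1)] -> total=2
Click 3 (5,0) count=0: revealed 4 new [(4,0) (4,1) (5,0) (5,1)] -> total=6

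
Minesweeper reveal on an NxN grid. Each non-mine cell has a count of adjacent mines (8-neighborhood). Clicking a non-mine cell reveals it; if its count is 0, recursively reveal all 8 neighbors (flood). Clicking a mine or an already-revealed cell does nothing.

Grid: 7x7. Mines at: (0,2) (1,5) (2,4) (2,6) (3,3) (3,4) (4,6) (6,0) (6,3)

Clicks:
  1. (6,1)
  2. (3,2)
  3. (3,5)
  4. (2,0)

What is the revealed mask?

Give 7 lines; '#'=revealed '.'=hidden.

Click 1 (6,1) count=1: revealed 1 new [(6,1)] -> total=1
Click 2 (3,2) count=1: revealed 1 new [(3,2)] -> total=2
Click 3 (3,5) count=4: revealed 1 new [(3,5)] -> total=3
Click 4 (2,0) count=0: revealed 16 new [(0,0) (0,1) (1,0) (1,1) (1,2) (2,0) (2,1) (2,2) (3,0) (3,1) (4,0) (4,1) (4,2) (5,0) (5,1) (5,2)] -> total=19

Answer: ##.....
###....
###....
###..#.
###....
###....
.#.....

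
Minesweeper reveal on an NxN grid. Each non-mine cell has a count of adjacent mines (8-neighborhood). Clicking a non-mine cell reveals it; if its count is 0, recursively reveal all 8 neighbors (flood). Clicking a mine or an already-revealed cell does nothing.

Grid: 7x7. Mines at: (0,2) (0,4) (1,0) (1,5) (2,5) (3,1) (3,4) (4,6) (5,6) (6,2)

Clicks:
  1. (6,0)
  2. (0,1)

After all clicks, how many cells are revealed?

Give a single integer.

Click 1 (6,0) count=0: revealed 6 new [(4,0) (4,1) (5,0) (5,1) (6,0) (6,1)] -> total=6
Click 2 (0,1) count=2: revealed 1 new [(0,1)] -> total=7

Answer: 7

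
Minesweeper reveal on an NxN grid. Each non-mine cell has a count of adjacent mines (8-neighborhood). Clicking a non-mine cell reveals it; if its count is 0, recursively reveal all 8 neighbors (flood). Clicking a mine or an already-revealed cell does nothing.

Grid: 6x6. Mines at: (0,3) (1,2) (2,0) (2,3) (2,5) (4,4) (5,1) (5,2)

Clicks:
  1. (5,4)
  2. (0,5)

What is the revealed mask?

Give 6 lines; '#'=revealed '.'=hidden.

Click 1 (5,4) count=1: revealed 1 new [(5,4)] -> total=1
Click 2 (0,5) count=0: revealed 4 new [(0,4) (0,5) (1,4) (1,5)] -> total=5

Answer: ....##
....##
......
......
......
....#.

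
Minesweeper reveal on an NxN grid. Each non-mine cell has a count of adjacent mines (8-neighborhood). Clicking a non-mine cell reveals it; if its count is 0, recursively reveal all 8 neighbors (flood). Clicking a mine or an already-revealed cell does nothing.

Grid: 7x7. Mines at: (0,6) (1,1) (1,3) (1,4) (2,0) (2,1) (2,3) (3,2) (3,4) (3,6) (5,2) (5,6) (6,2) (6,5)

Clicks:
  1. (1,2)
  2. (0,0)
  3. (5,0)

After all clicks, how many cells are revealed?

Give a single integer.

Answer: 10

Derivation:
Click 1 (1,2) count=4: revealed 1 new [(1,2)] -> total=1
Click 2 (0,0) count=1: revealed 1 new [(0,0)] -> total=2
Click 3 (5,0) count=0: revealed 8 new [(3,0) (3,1) (4,0) (4,1) (5,0) (5,1) (6,0) (6,1)] -> total=10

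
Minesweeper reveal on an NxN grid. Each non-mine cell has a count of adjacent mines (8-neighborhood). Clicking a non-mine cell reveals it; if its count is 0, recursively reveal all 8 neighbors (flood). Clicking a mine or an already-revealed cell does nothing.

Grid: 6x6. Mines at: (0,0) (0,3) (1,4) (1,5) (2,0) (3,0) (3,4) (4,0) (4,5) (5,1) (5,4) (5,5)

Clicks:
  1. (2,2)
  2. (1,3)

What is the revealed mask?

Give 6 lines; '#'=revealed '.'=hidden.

Click 1 (2,2) count=0: revealed 12 new [(1,1) (1,2) (1,3) (2,1) (2,2) (2,3) (3,1) (3,2) (3,3) (4,1) (4,2) (4,3)] -> total=12
Click 2 (1,3) count=2: revealed 0 new [(none)] -> total=12

Answer: ......
.###..
.###..
.###..
.###..
......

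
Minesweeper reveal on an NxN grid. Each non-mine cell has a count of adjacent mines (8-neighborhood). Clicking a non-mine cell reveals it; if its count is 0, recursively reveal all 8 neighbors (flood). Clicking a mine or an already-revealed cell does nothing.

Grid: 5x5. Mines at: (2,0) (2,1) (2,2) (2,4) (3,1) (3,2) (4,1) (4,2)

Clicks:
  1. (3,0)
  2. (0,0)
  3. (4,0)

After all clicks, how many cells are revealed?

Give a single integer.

Answer: 12

Derivation:
Click 1 (3,0) count=4: revealed 1 new [(3,0)] -> total=1
Click 2 (0,0) count=0: revealed 10 new [(0,0) (0,1) (0,2) (0,3) (0,4) (1,0) (1,1) (1,2) (1,3) (1,4)] -> total=11
Click 3 (4,0) count=2: revealed 1 new [(4,0)] -> total=12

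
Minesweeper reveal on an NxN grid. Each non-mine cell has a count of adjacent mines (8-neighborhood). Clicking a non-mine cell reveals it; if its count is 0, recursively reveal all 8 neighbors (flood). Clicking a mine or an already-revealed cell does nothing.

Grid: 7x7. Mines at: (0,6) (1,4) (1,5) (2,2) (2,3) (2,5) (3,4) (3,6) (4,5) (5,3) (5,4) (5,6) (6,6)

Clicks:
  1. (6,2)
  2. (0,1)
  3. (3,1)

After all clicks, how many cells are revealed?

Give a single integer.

Answer: 22

Derivation:
Click 1 (6,2) count=1: revealed 1 new [(6,2)] -> total=1
Click 2 (0,1) count=0: revealed 21 new [(0,0) (0,1) (0,2) (0,3) (1,0) (1,1) (1,2) (1,3) (2,0) (2,1) (3,0) (3,1) (3,2) (4,0) (4,1) (4,2) (5,0) (5,1) (5,2) (6,0) (6,1)] -> total=22
Click 3 (3,1) count=1: revealed 0 new [(none)] -> total=22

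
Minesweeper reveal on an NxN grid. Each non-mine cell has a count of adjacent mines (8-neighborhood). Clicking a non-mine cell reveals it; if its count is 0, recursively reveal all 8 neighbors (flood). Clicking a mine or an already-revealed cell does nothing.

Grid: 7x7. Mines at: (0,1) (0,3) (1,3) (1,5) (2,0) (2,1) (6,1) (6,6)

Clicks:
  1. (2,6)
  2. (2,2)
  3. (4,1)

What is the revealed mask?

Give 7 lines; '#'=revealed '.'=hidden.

Answer: .......
.......
..#####
#######
#######
#######
..####.

Derivation:
Click 1 (2,6) count=1: revealed 1 new [(2,6)] -> total=1
Click 2 (2,2) count=2: revealed 1 new [(2,2)] -> total=2
Click 3 (4,1) count=0: revealed 28 new [(2,3) (2,4) (2,5) (3,0) (3,1) (3,2) (3,3) (3,4) (3,5) (3,6) (4,0) (4,1) (4,2) (4,3) (4,4) (4,5) (4,6) (5,0) (5,1) (5,2) (5,3) (5,4) (5,5) (5,6) (6,2) (6,3) (6,4) (6,5)] -> total=30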